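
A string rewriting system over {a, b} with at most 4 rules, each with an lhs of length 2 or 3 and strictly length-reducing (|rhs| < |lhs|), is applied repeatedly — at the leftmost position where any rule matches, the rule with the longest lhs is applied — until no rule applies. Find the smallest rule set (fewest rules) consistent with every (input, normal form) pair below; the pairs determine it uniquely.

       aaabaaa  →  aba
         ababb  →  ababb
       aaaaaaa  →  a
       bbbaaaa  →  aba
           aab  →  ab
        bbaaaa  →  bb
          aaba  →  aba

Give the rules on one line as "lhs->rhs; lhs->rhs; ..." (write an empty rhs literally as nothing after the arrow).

aa->a; bba->bb; bbb->ab

  | aaabaaa => aabaaa => abaaa => abaa => aba
  | ababb
  | aaaaaaa => aaaaaa => aaaaa => aaaa => aaa => aa => a
  | bbbaaaa => abaaaa => abaaa => abaa => aba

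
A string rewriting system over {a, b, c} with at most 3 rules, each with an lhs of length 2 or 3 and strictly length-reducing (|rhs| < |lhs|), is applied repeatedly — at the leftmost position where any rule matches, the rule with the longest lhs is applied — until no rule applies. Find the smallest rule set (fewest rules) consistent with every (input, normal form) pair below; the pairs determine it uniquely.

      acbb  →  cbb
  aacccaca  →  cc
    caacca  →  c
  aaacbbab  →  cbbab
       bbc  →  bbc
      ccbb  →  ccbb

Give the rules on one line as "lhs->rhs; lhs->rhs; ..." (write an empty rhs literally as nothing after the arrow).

  | acbb => cbb
  | aacccaca => acccaca => cccaca => ccca => cc
  | caacca => acca => cca => c
  | aaacbbab => aacbbab => acbbab => cbbab

ac->c; ca->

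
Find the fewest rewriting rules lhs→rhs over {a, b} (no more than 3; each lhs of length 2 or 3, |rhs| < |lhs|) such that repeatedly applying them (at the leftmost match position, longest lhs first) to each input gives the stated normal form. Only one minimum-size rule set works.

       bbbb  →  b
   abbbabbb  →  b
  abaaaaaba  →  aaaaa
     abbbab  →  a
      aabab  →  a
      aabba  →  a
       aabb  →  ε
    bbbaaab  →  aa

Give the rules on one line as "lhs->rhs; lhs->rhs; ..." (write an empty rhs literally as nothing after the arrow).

ab->; bb->a

  | bbbb => abb => b
  | abbbabbb => bbabbb => aabbb => abb => b
  | abaaaaaba => aaaaaba => aaaaa
  | abbbab => bbab => aab => a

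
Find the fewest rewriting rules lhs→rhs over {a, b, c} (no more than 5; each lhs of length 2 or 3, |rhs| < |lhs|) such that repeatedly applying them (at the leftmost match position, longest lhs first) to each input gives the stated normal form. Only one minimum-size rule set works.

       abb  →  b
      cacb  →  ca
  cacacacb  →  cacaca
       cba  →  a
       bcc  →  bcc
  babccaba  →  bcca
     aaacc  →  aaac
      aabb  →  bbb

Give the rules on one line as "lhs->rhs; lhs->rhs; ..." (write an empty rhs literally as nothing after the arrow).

aab->bb; ab->; acc->ac; cb->

  | abb => b
  | cacb => ca
  | cacacacb => cacaca
  | cba => a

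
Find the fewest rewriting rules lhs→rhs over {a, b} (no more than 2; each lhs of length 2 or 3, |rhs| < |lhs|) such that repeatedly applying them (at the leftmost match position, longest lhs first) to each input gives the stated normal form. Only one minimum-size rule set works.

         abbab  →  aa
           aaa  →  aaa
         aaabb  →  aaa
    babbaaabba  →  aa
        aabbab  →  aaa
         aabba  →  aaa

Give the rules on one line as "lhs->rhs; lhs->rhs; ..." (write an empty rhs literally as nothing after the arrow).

ab->a; ba->

  | abbab => abab => aab => aa
  | aaa
  | aaabb => aaab => aaa
  | babbaaabba => bbaaabba => baabba => abba => aba => aa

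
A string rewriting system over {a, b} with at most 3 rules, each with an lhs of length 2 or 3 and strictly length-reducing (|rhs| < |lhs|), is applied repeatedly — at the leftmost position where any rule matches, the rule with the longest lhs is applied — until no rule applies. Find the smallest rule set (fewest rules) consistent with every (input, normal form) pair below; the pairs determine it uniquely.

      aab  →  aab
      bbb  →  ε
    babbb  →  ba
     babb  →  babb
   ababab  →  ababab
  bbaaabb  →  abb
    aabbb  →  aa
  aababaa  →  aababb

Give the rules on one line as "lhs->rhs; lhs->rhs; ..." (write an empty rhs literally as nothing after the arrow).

baa->bb; bbb->

  | aab
  | bbb => ε
  | babbb => ba
  | babb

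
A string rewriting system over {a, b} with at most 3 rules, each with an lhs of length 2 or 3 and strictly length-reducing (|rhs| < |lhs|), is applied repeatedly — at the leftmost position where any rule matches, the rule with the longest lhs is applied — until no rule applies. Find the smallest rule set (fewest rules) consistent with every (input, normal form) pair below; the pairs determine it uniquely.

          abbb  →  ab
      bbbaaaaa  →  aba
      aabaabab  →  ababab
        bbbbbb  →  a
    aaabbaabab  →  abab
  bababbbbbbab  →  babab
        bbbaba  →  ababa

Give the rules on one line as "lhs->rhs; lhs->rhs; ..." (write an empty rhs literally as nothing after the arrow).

aa->a; bb->a

  | abbb => aab => ab
  | bbbaaaaa => abaaaaa => abaaaa => abaaa => abaa => aba
  | aabaabab => abaabab => ababab
  | bbbbbb => abbbb => aabb => abb => aa => a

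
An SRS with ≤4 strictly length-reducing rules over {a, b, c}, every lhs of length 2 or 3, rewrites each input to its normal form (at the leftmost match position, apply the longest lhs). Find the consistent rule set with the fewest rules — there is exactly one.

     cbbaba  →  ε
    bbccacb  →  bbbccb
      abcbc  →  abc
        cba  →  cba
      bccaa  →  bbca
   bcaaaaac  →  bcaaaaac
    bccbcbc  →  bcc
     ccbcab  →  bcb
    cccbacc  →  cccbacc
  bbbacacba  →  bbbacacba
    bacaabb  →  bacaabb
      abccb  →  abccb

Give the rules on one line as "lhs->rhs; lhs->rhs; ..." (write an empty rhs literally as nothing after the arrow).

  | cbbaba => aba => ε
  | bbccacb => bbbccb
  | abcbc => abc
  | cba

aba->; cbb->; cbc->c; cca->bc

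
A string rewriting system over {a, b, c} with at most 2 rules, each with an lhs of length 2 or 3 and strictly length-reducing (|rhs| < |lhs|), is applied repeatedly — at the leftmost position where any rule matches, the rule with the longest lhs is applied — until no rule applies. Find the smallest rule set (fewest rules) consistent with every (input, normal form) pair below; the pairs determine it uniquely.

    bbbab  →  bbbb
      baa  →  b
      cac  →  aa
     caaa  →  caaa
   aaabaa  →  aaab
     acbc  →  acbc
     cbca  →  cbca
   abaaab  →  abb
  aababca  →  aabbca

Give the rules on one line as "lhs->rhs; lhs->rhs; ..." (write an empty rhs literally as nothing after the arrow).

ba->b; cac->aa

  | bbbab => bbbb
  | baa => ba => b
  | cac => aa
  | caaa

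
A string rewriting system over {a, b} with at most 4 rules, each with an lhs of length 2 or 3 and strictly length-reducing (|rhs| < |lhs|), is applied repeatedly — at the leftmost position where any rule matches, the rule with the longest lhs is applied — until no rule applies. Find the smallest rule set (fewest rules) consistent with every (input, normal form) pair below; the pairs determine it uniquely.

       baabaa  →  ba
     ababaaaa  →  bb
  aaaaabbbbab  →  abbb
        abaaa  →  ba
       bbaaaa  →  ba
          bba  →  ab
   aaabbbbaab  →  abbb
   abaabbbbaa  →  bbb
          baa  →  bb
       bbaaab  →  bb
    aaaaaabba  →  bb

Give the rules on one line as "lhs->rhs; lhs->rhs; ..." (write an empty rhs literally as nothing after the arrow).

aa->b; aba->a; bba->ab

  | baabaa => bbbaa => baba => ba
  | ababaaaa => abaaaa => aaaa => baa => bb
  | aaaaabbbbab => baaabbbbab => bbabbbbab => abbbbbab => abbbabb => ababbb => abbb
  | abaaa => aaa => ba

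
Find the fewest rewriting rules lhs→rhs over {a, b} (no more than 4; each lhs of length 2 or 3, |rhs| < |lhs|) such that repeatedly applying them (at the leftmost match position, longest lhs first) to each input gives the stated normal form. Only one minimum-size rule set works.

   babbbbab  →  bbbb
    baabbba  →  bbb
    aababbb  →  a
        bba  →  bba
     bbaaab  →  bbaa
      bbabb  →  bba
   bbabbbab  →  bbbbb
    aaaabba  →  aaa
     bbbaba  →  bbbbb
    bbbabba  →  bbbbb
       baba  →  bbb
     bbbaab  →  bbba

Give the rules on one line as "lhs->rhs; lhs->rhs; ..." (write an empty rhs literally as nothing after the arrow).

aab->a; ab->a; aba->bb

  | babbbbab => babbbab => babbab => babab => bbbb
  | baabbba => babba => baba => bbb
  | aababbb => aabbb => abb => ab => a
  | bba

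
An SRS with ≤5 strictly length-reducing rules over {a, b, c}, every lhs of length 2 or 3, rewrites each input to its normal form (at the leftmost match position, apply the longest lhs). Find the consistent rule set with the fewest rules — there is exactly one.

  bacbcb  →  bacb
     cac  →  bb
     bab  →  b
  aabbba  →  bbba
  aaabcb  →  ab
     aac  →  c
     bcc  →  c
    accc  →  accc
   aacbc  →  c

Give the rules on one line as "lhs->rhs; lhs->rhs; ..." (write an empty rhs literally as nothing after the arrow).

aa->; bab->b; bc->; cac->bb

  | bacbcb => bacb
  | cac => bb
  | bab => b
  | aabbba => bbba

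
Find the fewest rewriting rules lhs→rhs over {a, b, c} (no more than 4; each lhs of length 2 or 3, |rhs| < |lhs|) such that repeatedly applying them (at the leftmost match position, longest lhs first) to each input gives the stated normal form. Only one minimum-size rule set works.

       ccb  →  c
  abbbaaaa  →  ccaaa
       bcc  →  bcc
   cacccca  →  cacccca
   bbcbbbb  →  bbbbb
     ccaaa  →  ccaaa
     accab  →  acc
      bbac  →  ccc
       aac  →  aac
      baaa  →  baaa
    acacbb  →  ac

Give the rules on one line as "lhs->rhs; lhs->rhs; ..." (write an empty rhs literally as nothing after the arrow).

ab->; bba->cc; cb->

  | ccb => c
  | abbbaaaa => bbaaaa => ccaaa
  | bcc
  | cacccca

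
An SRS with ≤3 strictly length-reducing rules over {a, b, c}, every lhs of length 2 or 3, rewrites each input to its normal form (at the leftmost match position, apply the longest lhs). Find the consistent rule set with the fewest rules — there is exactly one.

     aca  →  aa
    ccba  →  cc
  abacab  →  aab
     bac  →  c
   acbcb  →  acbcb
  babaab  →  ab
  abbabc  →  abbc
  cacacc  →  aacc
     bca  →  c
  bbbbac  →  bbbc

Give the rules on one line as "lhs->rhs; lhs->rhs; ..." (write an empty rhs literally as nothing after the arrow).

  | aca => aa
  | ccba => cc
  | abacab => acab => aab
  | bac => c

ba->; bca->c; ca->a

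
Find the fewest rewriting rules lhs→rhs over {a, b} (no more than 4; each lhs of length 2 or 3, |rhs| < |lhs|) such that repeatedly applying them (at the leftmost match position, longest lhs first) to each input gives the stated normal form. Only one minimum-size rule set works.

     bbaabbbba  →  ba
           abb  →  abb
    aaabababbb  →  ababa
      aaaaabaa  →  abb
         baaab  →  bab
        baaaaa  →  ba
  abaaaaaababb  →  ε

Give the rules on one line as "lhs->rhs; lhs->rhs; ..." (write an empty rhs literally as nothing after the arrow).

  | bbaabbbba => bbbbbbba => bbbba => ba
  | abb
  | aaabababbb => abababbb => ababa
  | aaaaabaa => aaabaa => abaa => abb

aa->b; aaa->a; bbb->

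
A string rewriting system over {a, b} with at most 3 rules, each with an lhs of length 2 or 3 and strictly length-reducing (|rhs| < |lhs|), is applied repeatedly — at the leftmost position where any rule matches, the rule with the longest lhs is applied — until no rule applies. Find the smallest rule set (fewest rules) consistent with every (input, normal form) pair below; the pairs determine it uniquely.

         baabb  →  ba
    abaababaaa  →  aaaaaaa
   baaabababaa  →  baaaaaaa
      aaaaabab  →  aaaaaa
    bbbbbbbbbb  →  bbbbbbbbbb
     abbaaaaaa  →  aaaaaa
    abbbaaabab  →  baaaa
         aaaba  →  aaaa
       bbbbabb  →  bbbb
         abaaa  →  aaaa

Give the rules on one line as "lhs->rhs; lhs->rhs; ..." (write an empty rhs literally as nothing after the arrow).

  | baabb => ba
  | abaababaaa => aaababaaa => aaaabaaa => aaaaaaa
  | baaabababaa => baaaababaa => baaaaabaa => baaaaaaa
  | aaaaabab => aaaaaab => aaaaaa

ab->a; abb->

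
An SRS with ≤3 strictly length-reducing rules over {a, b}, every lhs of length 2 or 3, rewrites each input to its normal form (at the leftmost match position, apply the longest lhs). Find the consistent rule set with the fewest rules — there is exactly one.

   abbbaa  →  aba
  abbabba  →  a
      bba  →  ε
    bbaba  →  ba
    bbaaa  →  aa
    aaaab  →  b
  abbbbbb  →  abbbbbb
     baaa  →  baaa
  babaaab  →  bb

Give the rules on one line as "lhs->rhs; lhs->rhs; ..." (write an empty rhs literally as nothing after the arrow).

  | abbbaa => aba
  | abbabba => abba => a
  | bba => ε
  | bbaba => ba

aab->b; bab->ba; bba->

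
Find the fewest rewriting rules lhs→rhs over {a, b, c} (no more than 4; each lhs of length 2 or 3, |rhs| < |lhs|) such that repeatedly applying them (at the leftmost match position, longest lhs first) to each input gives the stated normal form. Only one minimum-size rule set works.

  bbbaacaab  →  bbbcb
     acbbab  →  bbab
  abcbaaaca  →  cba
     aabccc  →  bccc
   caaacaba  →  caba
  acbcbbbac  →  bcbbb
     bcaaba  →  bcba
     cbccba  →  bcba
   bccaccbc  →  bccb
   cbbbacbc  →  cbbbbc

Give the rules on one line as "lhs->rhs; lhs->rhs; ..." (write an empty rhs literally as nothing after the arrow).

aa->; abc->c; ac->; cbc->b

  | bbbaacaab => bbbcaab => bbbcb
  | acbbab => bbab
  | abcbaaaca => cbaaaca => cbaca => cba
  | aabccc => bccc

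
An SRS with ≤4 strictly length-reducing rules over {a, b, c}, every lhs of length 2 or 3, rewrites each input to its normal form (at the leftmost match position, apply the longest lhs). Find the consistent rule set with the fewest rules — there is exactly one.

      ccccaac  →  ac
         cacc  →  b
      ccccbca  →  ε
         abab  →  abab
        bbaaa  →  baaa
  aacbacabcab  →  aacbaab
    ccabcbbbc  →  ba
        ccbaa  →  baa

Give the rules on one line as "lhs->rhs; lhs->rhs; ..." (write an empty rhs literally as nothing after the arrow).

bb->b; bc->; ca->; cc->b

  | ccccaac => bccaac => caac => ac
  | cacc => cc => b
  | ccccbca => bccbca => cbca => ca => ε
  | abab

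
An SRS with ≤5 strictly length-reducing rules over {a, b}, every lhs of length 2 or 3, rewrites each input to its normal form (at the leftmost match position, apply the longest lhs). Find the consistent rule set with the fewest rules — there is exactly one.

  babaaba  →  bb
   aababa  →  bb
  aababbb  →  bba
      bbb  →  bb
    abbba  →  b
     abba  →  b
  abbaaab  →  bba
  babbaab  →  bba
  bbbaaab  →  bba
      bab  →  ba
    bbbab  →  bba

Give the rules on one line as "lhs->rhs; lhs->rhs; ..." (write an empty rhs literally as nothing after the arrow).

  | babaaba => baaaba => bbaba => bbaa => bbb => bb
  | aababa => baaba => bbaa => bbb => bb
  | aababbb => baabbb => bbabb => bbab => bba
  | bbb => bb

aa->b; aab->ba; ab->a; bbb->bb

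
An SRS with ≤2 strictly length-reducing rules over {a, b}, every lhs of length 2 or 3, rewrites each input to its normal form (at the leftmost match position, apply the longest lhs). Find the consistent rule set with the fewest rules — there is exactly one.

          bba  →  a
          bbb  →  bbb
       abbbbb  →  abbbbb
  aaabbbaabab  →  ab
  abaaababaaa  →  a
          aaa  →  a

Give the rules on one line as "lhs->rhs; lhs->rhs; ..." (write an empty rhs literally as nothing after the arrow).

aa->a; ba->a

  | bba => ba => a
  | bbb
  | abbbbb
  | aaabbbaabab => aabbbaabab => abbbaabab => abbaabab => abaabab => aaabab => aabab => abab => aab => ab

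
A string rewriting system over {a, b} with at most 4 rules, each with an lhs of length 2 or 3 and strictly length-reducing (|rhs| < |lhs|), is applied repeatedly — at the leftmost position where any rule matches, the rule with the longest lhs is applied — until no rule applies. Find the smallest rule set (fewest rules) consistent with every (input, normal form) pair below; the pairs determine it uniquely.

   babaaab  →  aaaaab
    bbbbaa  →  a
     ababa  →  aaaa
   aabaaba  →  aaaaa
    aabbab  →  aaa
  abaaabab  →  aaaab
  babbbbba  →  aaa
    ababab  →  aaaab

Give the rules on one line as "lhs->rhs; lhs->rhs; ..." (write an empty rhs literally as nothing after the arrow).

ba->a; baa->ba; bab->aa

  | babaaab => aaaaab
  | bbbbaa => bbbba => bbba => bba => ba => a
  | ababa => aaaa
  | aabaaba => aababa => aaaaa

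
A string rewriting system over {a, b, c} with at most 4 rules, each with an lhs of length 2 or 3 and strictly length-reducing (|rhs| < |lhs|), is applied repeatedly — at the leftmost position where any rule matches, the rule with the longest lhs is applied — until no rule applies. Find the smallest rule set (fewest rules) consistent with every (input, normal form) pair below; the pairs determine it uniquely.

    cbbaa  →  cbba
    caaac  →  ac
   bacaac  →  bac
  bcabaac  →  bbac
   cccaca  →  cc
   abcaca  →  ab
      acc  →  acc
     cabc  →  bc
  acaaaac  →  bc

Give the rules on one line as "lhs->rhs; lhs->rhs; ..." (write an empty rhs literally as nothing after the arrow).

  | cbbaa => cbba
  | caaac => aac => ac
  | bacaac => baac => bac
  | bcabaac => bbaac => bbac

aa->a; aaa->bc; ca->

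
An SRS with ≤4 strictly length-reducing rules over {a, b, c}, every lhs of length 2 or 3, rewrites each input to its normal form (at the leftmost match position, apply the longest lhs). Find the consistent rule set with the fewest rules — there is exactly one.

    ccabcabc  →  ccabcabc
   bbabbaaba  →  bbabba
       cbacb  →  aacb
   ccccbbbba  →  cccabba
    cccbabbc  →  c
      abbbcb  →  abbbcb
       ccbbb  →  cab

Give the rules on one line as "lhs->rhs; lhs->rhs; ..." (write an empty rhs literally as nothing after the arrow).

aab->; cba->aa; cbb->a; cbc->

  | ccabcabc
  | bbabbaaba => bbabba
  | cbacb => aacb
  | ccccbbbba => cccabba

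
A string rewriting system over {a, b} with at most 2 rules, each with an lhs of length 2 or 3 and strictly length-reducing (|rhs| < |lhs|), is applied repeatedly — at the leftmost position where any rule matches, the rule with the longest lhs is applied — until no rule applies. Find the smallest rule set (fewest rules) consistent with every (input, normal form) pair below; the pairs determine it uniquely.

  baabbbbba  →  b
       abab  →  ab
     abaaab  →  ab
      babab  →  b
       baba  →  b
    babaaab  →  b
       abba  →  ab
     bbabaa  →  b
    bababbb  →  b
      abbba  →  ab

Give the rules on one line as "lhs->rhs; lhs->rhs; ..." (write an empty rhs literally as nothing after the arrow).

ba->b; bb->b

  | baabbbbba => babbbbba => bbbbbba => bbbbba => bbbba => bbba => bba => ba => b
  | abab => abb => ab
  | abaaab => abaab => abab => abb => ab
  | babab => bbab => bab => bb => b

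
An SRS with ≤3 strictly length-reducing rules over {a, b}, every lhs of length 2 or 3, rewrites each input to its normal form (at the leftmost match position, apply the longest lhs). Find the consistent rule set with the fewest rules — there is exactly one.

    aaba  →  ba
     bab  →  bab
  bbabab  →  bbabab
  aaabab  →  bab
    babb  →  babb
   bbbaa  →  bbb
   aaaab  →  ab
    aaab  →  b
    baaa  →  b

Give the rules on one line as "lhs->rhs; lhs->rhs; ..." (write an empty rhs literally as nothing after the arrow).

  | aaba => ba
  | bab
  | bbabab
  | aaabab => bab

aa->; aaa->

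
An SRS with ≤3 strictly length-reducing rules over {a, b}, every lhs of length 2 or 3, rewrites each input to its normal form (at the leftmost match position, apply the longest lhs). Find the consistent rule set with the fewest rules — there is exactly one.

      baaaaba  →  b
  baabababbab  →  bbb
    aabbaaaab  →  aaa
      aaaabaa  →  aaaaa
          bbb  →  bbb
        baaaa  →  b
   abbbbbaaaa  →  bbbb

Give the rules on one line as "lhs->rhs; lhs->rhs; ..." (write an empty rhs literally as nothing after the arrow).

ab->; ba->; baa->b

  | baaaaba => baaba => bba => b
  | baabababbab => bbababbab => bbabbab => bbbab => bbb
  | aabbaaaab => abaaaab => aaaab => aaa
  | aaaabaa => aaaaa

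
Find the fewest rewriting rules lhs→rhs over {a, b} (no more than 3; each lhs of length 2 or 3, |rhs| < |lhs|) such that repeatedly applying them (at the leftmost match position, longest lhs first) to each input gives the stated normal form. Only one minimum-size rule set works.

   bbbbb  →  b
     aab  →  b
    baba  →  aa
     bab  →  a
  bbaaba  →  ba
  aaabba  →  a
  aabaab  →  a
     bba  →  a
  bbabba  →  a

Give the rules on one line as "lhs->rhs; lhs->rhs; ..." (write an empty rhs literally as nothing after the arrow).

  | bbbbb => bbb => b
  | aab => ab => b
  | baba => aa
  | bab => a

ab->b; bab->a; bb->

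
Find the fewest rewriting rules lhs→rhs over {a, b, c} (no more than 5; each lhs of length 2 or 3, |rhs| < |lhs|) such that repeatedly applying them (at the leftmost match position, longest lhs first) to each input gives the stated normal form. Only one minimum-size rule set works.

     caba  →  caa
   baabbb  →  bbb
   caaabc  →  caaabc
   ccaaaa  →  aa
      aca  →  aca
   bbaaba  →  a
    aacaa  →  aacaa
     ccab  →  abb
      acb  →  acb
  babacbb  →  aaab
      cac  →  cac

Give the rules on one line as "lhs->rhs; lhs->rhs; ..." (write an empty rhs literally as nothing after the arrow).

ba->a; baa->; cbb->ab; cca->ab

  | caba => caa
  | baabbb => bbb
  | caaabc
  | ccaaaa => abaaa => aa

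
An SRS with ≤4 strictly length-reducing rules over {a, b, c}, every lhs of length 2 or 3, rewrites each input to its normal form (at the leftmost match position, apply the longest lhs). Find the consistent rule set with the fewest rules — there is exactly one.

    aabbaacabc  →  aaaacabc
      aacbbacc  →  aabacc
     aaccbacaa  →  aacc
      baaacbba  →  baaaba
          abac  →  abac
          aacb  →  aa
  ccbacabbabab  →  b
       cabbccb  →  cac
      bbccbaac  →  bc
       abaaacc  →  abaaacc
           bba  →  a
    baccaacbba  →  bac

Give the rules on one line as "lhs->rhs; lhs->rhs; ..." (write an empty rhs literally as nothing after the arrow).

  | aabbaacabc => aaaacabc
  | aacbbacc => aabacc
  | aaccbacaa => aacbcaa => aacaa => aacc
  | baaacbba => baaaba

bb->; caa->cc; cb->; cba->b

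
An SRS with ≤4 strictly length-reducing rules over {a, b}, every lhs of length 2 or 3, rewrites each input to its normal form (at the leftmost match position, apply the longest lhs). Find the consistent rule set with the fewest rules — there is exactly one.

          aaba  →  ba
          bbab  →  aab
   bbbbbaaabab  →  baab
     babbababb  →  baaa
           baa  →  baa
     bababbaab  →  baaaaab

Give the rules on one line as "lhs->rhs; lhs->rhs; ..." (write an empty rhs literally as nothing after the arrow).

aba->ba; bab->ba; bb->a

  | aaba => aba => ba
  | bbab => aab
  | bbbbbaaabab => abbbaaabab => aabaaabab => abaaabab => baaabab => baabab => babab => baab
  | babbababb => babababb => baababb => bababb => baabb => baaa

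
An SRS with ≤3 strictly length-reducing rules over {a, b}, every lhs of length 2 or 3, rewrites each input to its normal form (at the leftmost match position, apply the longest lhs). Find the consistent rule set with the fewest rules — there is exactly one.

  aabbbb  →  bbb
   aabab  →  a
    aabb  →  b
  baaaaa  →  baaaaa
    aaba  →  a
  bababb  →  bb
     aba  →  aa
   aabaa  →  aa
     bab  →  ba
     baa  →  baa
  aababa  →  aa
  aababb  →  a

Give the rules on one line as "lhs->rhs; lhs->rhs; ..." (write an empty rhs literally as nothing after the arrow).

  | aabbbb => bbb
  | aabab => ab => a
  | aabb => b
  | baaaaa

aab->; ab->a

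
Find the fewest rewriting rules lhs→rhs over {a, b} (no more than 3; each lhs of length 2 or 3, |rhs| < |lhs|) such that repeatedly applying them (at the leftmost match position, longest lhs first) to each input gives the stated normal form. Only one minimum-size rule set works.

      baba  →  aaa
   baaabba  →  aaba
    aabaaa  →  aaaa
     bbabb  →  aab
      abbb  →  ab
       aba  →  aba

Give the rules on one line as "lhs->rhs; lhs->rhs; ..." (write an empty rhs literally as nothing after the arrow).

  | baba => aaa
  | baaabba => aabba => aaba
  | aabaaa => aaaa
  | bbabb => babb => aab

baa->a; bab->aa; bb->b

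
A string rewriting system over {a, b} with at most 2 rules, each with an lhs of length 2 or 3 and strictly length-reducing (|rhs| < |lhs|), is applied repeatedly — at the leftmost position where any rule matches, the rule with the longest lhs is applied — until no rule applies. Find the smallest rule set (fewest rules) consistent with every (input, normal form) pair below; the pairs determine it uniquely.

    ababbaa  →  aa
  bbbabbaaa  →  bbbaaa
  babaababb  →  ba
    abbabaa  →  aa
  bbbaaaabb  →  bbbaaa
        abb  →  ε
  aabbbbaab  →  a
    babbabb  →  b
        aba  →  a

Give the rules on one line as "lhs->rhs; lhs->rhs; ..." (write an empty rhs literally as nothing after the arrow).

ab->; abb->

  | ababbaa => abbaa => aa
  | bbbabbaaa => bbbaaa
  | babaababb => baababb => baabb => ba
  | abbabaa => abaa => aa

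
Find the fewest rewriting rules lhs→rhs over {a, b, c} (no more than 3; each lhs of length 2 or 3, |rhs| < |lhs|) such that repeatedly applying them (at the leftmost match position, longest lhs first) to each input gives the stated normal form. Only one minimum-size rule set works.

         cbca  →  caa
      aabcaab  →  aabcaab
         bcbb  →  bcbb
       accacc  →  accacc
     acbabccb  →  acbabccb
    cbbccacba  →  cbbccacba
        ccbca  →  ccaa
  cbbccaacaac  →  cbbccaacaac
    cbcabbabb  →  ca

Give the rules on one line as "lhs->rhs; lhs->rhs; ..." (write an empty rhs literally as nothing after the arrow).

  | cbca => caa
  | aabcaab
  | bcbb
  | accacc

abb->; cbc->ca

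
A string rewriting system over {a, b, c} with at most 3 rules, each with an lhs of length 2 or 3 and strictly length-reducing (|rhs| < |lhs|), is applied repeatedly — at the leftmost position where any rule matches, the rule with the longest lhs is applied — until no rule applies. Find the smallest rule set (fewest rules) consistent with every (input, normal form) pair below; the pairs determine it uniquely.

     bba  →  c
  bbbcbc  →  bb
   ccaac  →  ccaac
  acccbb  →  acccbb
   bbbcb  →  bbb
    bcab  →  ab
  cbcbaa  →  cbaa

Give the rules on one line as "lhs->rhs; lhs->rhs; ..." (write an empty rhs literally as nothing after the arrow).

bba->c; bc->

  | bba => c
  | bbbcbc => bbbc => bb
  | ccaac
  | acccbb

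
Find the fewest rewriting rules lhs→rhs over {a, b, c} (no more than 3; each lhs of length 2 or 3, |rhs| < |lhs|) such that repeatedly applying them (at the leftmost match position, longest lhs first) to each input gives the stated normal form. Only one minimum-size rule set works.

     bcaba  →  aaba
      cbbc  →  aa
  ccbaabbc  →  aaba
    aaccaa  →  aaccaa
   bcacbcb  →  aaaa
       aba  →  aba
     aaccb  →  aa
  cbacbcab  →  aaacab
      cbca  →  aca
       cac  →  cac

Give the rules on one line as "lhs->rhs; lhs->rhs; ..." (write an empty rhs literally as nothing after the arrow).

bc->a; cb->a; ccb->

  | bcaba => aaba
  | cbbc => abc => aa
  | ccbaabbc => aabbc => aaba
  | aaccaa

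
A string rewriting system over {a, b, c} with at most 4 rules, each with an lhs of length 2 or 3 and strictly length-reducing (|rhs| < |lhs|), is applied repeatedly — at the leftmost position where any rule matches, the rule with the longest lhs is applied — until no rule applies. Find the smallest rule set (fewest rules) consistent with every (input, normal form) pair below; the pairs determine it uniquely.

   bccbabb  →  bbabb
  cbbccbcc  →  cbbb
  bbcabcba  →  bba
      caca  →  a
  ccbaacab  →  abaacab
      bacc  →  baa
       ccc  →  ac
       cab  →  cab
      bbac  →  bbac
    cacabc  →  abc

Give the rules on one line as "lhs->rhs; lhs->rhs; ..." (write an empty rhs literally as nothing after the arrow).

bcb->c; bcc->b; cac->; cc->a

  | bccbabb => bbabb
  | cbbccbcc => cbbbcc => cbbb
  | bbcabcba => bbcaca => bba
  | caca => a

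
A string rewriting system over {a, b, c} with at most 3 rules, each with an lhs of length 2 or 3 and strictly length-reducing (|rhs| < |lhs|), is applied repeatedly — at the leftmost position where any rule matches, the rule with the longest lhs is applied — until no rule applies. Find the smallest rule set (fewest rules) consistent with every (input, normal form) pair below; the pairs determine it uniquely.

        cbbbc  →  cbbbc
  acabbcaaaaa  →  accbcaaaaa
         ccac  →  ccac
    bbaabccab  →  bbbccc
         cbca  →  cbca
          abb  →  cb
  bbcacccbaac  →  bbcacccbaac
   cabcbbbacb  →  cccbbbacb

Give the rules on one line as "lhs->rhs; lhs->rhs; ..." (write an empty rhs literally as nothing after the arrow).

  | cbbbc
  | acabbcaaaaa => accbcaaaaa
  | ccac
  | bbaabccab => bbbccab => bbbccc

aab->b; ab->c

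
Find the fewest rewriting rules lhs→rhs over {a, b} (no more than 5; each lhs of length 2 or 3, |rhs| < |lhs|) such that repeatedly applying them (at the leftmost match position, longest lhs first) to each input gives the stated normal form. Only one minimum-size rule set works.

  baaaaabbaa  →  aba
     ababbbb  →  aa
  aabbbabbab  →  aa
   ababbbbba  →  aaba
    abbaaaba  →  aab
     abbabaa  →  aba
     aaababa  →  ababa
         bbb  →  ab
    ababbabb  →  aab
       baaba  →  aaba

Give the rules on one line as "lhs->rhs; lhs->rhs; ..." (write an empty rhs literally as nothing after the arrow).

aaa->bb; baa->aa; bb->a; bba->ab

  | baaaaabbaa => aaaaabbaa => bbaabbaa => ababbaa => abaaba => aaaba => bbba => aba
  | ababbbb => abaabb => aaabb => bbbb => abb => aa
  | aabbbabbab => aaababbab => bbbabbab => ababbab => abaabb => aaabb => bbbb => abb => aa
  | ababbbbba => abaabbba => aaabbba => bbbbba => abbba => aaba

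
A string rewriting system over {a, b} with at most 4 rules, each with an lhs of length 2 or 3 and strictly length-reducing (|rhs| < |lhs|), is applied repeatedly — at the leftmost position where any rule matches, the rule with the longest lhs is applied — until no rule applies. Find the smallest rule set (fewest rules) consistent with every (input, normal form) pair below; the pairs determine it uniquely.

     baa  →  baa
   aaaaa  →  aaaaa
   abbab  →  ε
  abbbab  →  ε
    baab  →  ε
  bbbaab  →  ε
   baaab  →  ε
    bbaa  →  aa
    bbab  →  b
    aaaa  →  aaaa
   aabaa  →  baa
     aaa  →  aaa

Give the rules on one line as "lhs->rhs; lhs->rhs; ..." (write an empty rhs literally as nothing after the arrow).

ab->b; abb->ab; bb->

  | baa
  | aaaaa
  | abbab => abab => bab => bb => ε
  | abbbab => abbab => abab => bab => bb => ε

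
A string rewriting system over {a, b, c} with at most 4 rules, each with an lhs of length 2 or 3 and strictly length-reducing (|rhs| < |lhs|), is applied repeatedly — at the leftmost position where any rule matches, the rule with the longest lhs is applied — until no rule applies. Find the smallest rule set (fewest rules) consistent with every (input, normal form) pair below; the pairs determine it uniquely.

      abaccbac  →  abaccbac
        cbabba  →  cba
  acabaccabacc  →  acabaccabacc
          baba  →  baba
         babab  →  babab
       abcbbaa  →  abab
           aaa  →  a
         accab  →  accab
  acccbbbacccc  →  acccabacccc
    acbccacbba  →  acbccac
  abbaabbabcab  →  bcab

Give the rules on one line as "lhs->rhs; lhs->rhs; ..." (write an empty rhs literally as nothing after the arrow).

  | abaccbac
  | cbabba => cbaaa => cba
  | acabaccabacc
  | baba

aa->; bb->a; bcb->ba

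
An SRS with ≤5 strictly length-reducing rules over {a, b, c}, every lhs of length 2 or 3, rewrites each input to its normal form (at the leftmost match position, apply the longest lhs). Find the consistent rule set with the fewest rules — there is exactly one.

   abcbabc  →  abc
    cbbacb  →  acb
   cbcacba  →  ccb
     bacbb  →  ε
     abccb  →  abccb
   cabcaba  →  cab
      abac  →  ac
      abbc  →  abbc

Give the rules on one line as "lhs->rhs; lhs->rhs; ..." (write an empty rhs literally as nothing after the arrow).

ba->b; bac->c; bca->; cbb->

  | abcbabc => abcbbc => abc
  | cbbacb => acb
  | cbcacba => ccba => ccb
  | bacbb => cbb => ε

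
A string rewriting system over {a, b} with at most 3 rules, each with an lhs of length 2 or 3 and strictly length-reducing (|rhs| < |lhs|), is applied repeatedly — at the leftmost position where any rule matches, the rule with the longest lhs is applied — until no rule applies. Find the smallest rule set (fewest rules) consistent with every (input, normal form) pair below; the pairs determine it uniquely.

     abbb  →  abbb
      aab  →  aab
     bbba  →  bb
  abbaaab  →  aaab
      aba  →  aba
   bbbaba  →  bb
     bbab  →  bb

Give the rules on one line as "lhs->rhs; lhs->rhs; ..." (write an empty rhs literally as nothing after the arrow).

baa->aa; bba->b

  | abbb
  | aab
  | bbba => bb
  | abbaaab => abaab => aaab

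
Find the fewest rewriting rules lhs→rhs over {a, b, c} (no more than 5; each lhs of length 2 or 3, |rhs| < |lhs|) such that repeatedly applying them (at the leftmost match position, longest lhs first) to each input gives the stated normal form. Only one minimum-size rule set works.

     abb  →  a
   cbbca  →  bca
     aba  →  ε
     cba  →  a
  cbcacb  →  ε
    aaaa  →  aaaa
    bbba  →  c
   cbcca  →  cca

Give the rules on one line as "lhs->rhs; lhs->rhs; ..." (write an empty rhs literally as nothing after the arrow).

  | abb => a
  | cbbca => bca
  | aba => ac => ε
  | cba => a

ac->; ba->c; bb->; cb->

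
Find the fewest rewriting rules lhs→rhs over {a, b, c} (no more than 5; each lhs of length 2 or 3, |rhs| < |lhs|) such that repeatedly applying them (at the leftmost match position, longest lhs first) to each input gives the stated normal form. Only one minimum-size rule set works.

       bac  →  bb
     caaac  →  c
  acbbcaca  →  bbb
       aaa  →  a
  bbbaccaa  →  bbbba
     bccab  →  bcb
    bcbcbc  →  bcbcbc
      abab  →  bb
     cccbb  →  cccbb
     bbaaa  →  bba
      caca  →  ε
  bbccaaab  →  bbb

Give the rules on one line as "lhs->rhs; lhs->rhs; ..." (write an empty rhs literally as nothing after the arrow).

  | bac => bb
  | caaac => aac => c
  | acbbcaca => bbbcaca => bbbca => bbb
  | aaa => a

aa->; ab->b; ac->b; ca->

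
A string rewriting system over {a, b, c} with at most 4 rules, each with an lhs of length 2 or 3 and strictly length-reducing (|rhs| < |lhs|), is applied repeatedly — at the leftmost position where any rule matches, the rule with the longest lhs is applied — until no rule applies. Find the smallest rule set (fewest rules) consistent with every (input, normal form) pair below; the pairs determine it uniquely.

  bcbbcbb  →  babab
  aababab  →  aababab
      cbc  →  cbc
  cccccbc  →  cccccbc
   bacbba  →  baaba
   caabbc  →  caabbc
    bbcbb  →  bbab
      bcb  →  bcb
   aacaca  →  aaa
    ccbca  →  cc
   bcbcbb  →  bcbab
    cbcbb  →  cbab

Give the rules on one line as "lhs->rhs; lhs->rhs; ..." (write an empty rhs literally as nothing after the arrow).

bca->; cac->; cbb->ab

  | bcbbcbb => babcbb => babab
  | aababab
  | cbc
  | cccccbc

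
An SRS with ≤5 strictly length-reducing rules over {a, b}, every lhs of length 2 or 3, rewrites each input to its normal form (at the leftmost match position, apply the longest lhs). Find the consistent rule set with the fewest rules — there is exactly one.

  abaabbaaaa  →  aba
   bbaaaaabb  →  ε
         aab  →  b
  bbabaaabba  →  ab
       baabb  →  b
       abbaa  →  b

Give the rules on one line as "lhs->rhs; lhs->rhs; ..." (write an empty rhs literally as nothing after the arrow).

  | abaabbaaaa => abbbaaaa => bbaaaa => abaaa => aba
  | bbaaaaabb => abaaaabb => abaabb => abbb => bb => ε
  | aab => b
  | bbabaaabba => abbaaabba => baaabba => babba => bba => ab

aa->; abb->b; bb->; bba->ab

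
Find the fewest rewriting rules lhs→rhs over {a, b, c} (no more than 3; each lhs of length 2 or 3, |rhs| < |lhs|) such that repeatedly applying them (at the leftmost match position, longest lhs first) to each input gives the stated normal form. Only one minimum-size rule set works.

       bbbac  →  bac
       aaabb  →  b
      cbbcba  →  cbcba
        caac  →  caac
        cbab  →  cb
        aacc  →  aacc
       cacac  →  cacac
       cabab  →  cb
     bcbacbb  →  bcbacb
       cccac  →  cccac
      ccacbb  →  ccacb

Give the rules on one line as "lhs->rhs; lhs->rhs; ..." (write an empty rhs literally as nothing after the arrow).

ab->b; bb->b

  | bbbac => bbac => bac
  | aaabb => aabb => abb => bb => b
  | cbbcba => cbcba
  | caac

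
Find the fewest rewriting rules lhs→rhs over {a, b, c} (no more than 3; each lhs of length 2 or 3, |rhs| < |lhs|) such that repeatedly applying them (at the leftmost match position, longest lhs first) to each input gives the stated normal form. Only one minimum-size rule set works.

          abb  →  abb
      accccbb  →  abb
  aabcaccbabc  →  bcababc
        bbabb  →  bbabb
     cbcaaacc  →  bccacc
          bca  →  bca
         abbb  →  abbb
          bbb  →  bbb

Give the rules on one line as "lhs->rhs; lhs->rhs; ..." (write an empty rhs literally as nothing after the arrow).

  | abb
  | accccbb => acccbb => accbb => acbb => abb
  | aabcaccbabc => cbcaccbabc => bcaccbabc => bcacbabc => bcababc
  | bbabb

aa->c; cb->b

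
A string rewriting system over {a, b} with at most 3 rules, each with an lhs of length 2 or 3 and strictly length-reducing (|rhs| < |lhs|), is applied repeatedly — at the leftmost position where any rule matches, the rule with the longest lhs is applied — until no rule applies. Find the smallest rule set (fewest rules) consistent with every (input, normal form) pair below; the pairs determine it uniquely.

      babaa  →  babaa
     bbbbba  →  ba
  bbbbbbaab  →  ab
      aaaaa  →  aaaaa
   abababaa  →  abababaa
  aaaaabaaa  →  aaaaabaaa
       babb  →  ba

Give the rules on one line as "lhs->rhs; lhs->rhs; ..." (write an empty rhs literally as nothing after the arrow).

bb->; bba->

  | babaa
  | bbbbba => bbba => ba
  | bbbbbbaab => bbbbaab => bbaab => ab
  | aaaaa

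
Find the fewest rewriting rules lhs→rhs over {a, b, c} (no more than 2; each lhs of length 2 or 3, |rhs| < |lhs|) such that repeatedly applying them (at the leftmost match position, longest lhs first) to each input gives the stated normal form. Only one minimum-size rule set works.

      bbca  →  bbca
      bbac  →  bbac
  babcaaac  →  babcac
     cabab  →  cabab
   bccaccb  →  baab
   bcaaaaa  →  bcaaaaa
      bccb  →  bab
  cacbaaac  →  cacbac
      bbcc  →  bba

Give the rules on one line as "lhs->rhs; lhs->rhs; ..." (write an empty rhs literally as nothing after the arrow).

aac->ac; cc->a

  | bbca
  | bbac
  | babcaaac => babcaac => babcac
  | cabab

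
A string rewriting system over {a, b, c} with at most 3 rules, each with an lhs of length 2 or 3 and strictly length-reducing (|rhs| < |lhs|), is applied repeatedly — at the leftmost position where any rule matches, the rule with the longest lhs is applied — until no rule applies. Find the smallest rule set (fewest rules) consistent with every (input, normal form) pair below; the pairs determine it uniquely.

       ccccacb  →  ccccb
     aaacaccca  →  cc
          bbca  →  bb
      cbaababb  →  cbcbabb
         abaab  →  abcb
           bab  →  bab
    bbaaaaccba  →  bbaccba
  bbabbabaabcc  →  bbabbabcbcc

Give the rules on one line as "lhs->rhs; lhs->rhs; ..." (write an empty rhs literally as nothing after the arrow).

aa->c; ca->

  | ccccacb => ccccb
  | aaacaccca => cacaccca => caccca => ccca => cc
  | bbca => bb
  | cbaababb => cbcbabb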